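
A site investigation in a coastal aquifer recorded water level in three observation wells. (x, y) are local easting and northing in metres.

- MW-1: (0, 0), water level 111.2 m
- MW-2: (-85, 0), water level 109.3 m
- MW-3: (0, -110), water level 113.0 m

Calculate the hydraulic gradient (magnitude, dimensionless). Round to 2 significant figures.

∂h/∂x = (109.3 − 111.2) / (-85 − 0) = +0.02235
∂h/∂y = (113.0 − 111.2) / (-110 − 0) = -0.01636
|∇h| = √(0.02235² + -0.01636²) = 0.0277

0.028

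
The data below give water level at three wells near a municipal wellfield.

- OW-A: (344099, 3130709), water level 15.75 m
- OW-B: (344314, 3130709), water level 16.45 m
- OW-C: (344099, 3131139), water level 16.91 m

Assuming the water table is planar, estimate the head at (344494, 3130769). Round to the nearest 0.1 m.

∂h/∂x = (16.45 − 15.75) / (344314 − 344099) = +0.003256
∂h/∂y = (16.91 − 15.75) / (3131139 − 3130709) = +0.002698
h(344494, 3130769) = 15.75 + (+0.003256)·(395) + (+0.002698)·(60) = 15.75 +1.286 +0.162 = 17.198 m.

17.2 m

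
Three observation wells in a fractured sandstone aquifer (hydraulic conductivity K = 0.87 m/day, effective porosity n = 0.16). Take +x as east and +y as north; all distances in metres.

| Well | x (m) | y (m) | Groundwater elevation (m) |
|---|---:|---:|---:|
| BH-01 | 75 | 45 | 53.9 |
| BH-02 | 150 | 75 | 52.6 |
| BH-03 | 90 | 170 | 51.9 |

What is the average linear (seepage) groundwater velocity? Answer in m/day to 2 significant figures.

Differences from BH-01: to BH-02 (Δx, Δy, Δh) = (75, 30, -1.3); to BH-03 = (15, 125, -2.0).
Determinant of the coordinate differences = 75·125 − 15·30 = 8925.
∂h/∂x = [(-1.3)·125 − (-2.0)·30] / 8925 = -0.01148
∂h/∂y = [75·(-2.0) − 15·(-1.3)] / 8925 = -0.01462
|∇h| = √(-0.01148² + -0.01462²) = 0.01859
Seepage velocity v = K·i/n = 0.87 × 0.01859 / 0.16 = 0.1011 m/day.

0.10 m/day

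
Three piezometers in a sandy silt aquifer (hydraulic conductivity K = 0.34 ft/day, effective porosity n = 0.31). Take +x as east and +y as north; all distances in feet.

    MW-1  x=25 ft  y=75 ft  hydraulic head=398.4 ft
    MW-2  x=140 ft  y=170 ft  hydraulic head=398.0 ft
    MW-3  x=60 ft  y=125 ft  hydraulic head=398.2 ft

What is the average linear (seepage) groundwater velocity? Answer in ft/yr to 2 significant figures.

Differences from MW-1: to MW-2 (Δx, Δy, Δh) = (115, 95, -0.4); to MW-3 = (35, 50, -0.2).
Determinant of the coordinate differences = 115·50 − 35·95 = 2425.
∂h/∂x = [(-0.4)·50 − (-0.2)·95] / 2425 = -0.0004124
∂h/∂y = [115·(-0.2) − 35·(-0.4)] / 2425 = -0.003711
|∇h| = √(-0.0004124² + -0.003711²) = 0.003734
Seepage velocity v = K·i/n = 0.34 × 0.003734 / 0.31 = 0.004095 ft/day = 1.496 ft/yr.

1.5 ft/yr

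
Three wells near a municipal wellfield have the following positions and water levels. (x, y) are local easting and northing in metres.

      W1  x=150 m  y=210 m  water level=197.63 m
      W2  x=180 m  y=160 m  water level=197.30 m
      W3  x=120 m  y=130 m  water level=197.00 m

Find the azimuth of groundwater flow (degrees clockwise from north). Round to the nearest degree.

190°

Taking W1 as reference: W2−W1 = (30, -50, -0.33); W3−W1 = (-30, -80, -0.63).
Solve a·Δx + b·Δy = Δh: det = 30·(-80) − (-30)·(-50) = -3900.
∂h/∂x = [(-0.33)·(-80) − (-0.63)·(-50)] / -3900 = +0.001308
∂h/∂y = [30·(-0.63) − (-30)·(-0.33)] / -3900 = +0.007385
Flow direction (−∇h) has components (-0.001308 E, -0.007385 N).
Azimuth = atan2(E, N) = atan2(-0.001308, -0.007385) = 190.0° ≈ 190°.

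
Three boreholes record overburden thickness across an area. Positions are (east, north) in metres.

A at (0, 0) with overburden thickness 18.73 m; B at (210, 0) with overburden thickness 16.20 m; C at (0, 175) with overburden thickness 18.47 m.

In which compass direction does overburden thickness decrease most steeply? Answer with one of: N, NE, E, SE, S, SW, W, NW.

∂d/∂x = (16.20 − 18.73) / (210 − 0) = -0.01205
∂d/∂y = (18.47 − 18.73) / (175 − 0) = -0.001486
Steepest decrease is along −∇f = (+0.01205 E, +0.001486 N) → east.

E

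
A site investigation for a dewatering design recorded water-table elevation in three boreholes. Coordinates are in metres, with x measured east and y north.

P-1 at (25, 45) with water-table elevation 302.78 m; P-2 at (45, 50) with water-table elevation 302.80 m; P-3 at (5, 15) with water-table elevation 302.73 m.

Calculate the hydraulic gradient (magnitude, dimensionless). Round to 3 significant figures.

Taking P-1 as reference: P-2−P-1 = (20, 5, +0.02); P-3−P-1 = (-20, -30, -0.05).
Solve a·Δx + b·Δy = Δh: det = 20·(-30) − (-20)·5 = -500.
∂h/∂x = [(+0.02)·(-30) − (-0.05)·5] / -500 = +0.0007000
∂h/∂y = [20·(-0.05) − (-20)·(+0.02)] / -500 = +0.001200
|∇h| = √(0.0007000² + 0.001200²) = 0.001389

0.00139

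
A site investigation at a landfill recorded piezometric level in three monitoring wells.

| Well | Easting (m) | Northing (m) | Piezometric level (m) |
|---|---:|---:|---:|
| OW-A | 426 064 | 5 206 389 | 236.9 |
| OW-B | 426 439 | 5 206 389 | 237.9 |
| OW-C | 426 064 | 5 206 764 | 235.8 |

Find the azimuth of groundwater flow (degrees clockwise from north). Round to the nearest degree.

∂h/∂x = (237.9 − 236.9) / (426439 − 426064) = +0.002667
∂h/∂y = (235.8 − 236.9) / (5206764 − 5206389) = -0.002933
Flow direction (−∇h) has components (-0.002667 E, +0.002933 N).
Azimuth = atan2(E, N) = atan2(-0.002667, +0.002933) = 317.7° ≈ 318°.

318°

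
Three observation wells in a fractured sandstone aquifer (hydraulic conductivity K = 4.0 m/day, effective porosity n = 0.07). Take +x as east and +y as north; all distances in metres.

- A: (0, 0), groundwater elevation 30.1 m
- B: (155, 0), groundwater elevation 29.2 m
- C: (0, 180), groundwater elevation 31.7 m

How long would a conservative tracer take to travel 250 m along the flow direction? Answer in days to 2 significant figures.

410 days

∂h/∂x = (29.2 − 30.1) / (155 − 0) = -0.005806
∂h/∂y = (31.7 − 30.1) / (180 − 0) = +0.008889
|∇h| = √(-0.005806² + 0.008889²) = 0.01062
Seepage velocity v = K·i/n = 4.0 × 0.01062 / 0.07 = 0.6069 m/day.
t = 250 / 0.6069 = 411.9 days.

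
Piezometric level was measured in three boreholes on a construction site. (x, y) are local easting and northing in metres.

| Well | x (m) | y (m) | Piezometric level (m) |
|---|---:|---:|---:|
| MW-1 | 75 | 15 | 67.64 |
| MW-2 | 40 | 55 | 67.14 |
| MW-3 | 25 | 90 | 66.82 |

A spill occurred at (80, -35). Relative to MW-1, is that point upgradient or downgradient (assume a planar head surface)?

With h = a·x + b·y + c and MW-1 as origin, the differences give:
  (-35)·a + 40·b = -0.50
  (-50)·a + 75·b = -0.82
Eliminate b (×75 and ×40, subtract): -625·a = -4.700 → a = ∂h/∂x = +0.007520
Back-substitute: b = ∂h/∂y = -0.005920.
Head at (80, -35) = 67.64 + (+0.007520)·(5) + (-0.005920)·(-50) = 67.97 m.
That is higher than the 67.64 m at MW-1, so the point is upgradient.

upgradient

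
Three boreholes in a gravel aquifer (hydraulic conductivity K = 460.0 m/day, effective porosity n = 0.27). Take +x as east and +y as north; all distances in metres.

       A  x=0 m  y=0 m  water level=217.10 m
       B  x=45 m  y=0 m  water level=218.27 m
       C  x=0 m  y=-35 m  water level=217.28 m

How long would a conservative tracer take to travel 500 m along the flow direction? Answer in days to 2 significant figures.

11 days

∂h/∂x = (218.27 − 217.10) / (45 − 0) = +0.02600
∂h/∂y = (217.28 − 217.10) / (-35 − 0) = -0.005143
|∇h| = √(0.02600² + -0.005143²) = 0.0265
Seepage velocity v = K·i/n = 460.0 × 0.0265 / 0.27 = 45.15 m/day.
t = 500 / 45.15 = 11.07 days.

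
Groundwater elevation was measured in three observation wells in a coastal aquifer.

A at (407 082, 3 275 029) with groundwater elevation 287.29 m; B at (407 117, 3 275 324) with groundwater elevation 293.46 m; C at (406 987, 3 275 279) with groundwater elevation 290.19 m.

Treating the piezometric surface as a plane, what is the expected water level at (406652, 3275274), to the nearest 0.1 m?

283.8 m

Differences from A: to B (Δx, Δy, Δh) = (35, 295, +6.17); to C = (-95, 250, +2.90).
Solve a·Δx + b·Δy = Δh: det = 35·250 − (-95)·295 = 36775.
∂h/∂x = [(+6.17)·250 − (+2.90)·295] / 36775 = +0.01868
∂h/∂y = [35·(+2.90) − (-95)·(+6.17)] / 36775 = +0.01870
h(406652, 3275274) = 287.29 + (+0.01868)·(-430) + (+0.01870)·(245) = 287.29 -8.033 +4.581 = 283.838 m.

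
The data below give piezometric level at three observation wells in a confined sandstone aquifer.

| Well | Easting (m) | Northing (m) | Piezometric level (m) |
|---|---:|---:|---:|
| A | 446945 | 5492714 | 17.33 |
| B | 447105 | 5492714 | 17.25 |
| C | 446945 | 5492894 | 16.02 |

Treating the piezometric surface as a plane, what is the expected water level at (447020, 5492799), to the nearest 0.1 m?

16.7 m

∂h/∂x = (17.25 − 17.33) / (447105 − 446945) = -0.0005000
∂h/∂y = (16.02 − 17.33) / (5492894 − 5492714) = -0.007278
h(447020, 5492799) = 17.33 + (-0.0005000)·(75) + (-0.007278)·(85) = 17.33 -0.037 -0.619 = 16.674 m.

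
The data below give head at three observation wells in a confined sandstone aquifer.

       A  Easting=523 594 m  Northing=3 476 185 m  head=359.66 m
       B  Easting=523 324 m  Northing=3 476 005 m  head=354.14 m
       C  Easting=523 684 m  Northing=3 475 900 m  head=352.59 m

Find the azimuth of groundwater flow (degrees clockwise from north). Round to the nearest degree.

Taking A as reference: B−A = (-270, -180, -5.52); C−A = (90, -285, -7.07).
Solve a·Δx + b·Δy = Δh: det = (-270)·(-285) − 90·(-180) = 93150.
∂h/∂x = [(-5.52)·(-285) − (-7.07)·(-180)] / 93150 = +0.003227
∂h/∂y = [(-270)·(-7.07) − 90·(-5.52)] / 93150 = +0.02583
Flow direction (−∇h) has components (-0.003227 E, -0.02583 N).
Azimuth = atan2(E, N) = atan2(-0.003227, -0.02583) = 187.1° ≈ 187°.

187°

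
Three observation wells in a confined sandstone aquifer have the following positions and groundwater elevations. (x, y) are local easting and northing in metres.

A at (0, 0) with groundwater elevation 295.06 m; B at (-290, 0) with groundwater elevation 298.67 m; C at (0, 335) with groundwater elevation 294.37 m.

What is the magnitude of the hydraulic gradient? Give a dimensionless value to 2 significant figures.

0.013

∂h/∂x = (298.67 − 295.06) / (-290 − 0) = -0.01245
∂h/∂y = (294.37 − 295.06) / (335 − 0) = -0.002060
|∇h| = √(-0.01245² + -0.002060²) = 0.01262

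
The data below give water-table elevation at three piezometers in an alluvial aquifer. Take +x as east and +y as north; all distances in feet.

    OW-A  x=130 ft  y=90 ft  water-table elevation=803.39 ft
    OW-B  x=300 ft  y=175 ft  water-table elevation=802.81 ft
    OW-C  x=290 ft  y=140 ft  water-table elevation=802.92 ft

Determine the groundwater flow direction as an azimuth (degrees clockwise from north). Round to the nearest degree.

With h = a·x + b·y + c and OW-A as origin, the differences give:
  170·a + 85·b = -0.58
  160·a + 50·b = -0.47
Eliminate b (×50 and ×85, subtract): -5100·a = 10.950 → a = ∂h/∂x = -0.002147
Back-substitute: b = ∂h/∂y = -0.002529.
Flow direction (−∇h) has components (+0.002147 E, +0.002529 N).
Azimuth = atan2(E, N) = atan2(+0.002147, +0.002529) = 40.3° ≈ 040°.

040°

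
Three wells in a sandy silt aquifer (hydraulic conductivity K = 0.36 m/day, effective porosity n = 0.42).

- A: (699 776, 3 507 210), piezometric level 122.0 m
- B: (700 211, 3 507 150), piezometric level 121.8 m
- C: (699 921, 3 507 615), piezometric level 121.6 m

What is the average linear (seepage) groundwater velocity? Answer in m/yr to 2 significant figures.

0.30 m/yr

Differences from A: to B (Δx, Δy, Δh) = (435, -60, -0.2); to C = (145, 405, -0.4).
Determinant of the coordinate differences = 435·405 − 145·(-60) = 184875.
∂h/∂x = [(-0.2)·405 − (-0.4)·(-60)] / 184875 = -0.0005680
∂h/∂y = [435·(-0.4) − 145·(-0.2)] / 184875 = -0.0007843
|∇h| = √(-0.0005680² + -0.0007843²) = 0.0009684
Seepage velocity v = K·i/n = 0.36 × 0.0009684 / 0.42 = 0.0008301 m/day = 0.3032 m/yr.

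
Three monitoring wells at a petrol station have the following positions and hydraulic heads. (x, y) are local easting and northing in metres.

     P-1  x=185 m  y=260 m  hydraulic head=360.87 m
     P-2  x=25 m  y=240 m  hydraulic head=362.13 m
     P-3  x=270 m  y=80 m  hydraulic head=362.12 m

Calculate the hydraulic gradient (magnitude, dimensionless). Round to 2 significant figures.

0.012

Taking P-1 as reference: P-2−P-1 = (-160, -20, +1.26); P-3−P-1 = (85, -180, +1.25).
Solve a·Δx + b·Δy = Δh: det = (-160)·(-180) − 85·(-20) = 30500.
∂h/∂x = [(+1.26)·(-180) − (+1.25)·(-20)] / 30500 = -0.006616
∂h/∂y = [(-160)·(+1.25) − 85·(+1.26)] / 30500 = -0.01007
|∇h| = √(-0.006616² + -0.01007²) = 0.01205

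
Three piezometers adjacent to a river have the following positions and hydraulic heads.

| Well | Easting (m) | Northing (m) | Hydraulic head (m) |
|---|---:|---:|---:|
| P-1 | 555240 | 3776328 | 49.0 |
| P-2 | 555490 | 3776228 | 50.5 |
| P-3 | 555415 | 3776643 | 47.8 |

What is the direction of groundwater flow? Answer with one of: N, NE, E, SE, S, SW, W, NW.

NW

Taking P-1 as reference: P-2−P-1 = (250, -100, +1.5); P-3−P-1 = (175, 315, -1.2).
Determinant of the coordinate differences = 250·315 − 175·(-100) = 96250.
∂h/∂x = [(+1.5)·315 − (-1.2)·(-100)] / 96250 = +0.003662
∂h/∂y = [250·(-1.2) − 175·(+1.5)] / 96250 = -0.005844
Flow = −∇h = (-0.003662 east, +0.005844 north), which points northwest.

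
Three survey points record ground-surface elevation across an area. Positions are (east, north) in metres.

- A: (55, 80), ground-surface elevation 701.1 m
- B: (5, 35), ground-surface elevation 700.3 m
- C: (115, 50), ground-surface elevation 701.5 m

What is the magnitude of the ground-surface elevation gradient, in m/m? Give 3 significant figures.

0.0120 m/m

With z = a·x + b·y + c and A as origin, the differences give:
  (-50)·a + (-45)·b = -0.8
  60·a + (-30)·b = +0.4
Eliminate b (×(-30) and ×(-45), subtract): 4200·a = 42.00 → a = ∂z/∂x = +0.01000
Back-substitute: b = ∂z/∂y = +0.006667.
|∇f| = √(0.01000² + 0.006667²) = 0.01202 m/m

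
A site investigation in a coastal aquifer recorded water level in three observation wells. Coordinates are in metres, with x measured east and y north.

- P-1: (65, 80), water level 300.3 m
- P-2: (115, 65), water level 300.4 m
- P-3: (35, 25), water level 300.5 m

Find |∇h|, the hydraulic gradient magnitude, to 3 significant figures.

0.00414

Taking P-1 as reference: P-2−P-1 = (50, -15, +0.1); P-3−P-1 = (-30, -55, +0.2).
Determinant of the coordinate differences = 50·(-55) − (-30)·(-15) = -3200.
∂h/∂x = [(+0.1)·(-55) − (+0.2)·(-15)] / -3200 = +0.0007812
∂h/∂y = [50·(+0.2) − (-30)·(+0.1)] / -3200 = -0.004062
|∇h| = √(0.0007812² + -0.004062²) = 0.004136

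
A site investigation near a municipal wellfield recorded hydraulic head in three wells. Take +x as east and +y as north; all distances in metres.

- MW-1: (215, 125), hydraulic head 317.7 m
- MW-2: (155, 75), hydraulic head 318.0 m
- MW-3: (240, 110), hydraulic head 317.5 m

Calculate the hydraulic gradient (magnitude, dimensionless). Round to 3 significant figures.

With h = a·x + b·y + c and MW-1 as origin, the differences give:
  (-60)·a + (-50)·b = +0.3
  25·a + (-15)·b = -0.2
Eliminate b (×(-15) and ×(-50), subtract): 2150·a = -14.50 → a = ∂h/∂x = -0.006744
Back-substitute: b = ∂h/∂y = +0.002093.
|∇h| = √(-0.006744² + 0.002093²) = 0.007061

0.00706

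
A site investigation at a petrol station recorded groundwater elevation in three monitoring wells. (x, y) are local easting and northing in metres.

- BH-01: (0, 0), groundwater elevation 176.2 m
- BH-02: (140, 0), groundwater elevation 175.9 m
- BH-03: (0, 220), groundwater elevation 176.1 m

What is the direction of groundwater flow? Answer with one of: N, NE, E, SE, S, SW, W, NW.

∂h/∂x = (175.9 − 176.2) / (140 − 0) = -0.002143
∂h/∂y = (176.1 − 176.2) / (220 − 0) = -0.0004545
Flow = −∇h = (+0.002143 east, +0.0004545 north), which points east.

E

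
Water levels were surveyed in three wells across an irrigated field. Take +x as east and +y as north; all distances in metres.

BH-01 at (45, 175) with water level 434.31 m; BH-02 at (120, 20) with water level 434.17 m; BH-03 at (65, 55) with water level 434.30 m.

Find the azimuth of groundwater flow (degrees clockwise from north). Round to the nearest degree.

082°

Three-point gradient (reference BH-01): Δ to BH-02 = (75, -155, -0.14), Δ to BH-03 = (20, -120, -0.01).
∂h/∂x = -0.002585, ∂h/∂y = -0.0003475 (det = -5900).
Flow direction (−∇h) has components (+0.002585 E, +0.0003475 N).
Azimuth = atan2(E, N) = atan2(+0.002585, +0.0003475) = 82.3° ≈ 082°.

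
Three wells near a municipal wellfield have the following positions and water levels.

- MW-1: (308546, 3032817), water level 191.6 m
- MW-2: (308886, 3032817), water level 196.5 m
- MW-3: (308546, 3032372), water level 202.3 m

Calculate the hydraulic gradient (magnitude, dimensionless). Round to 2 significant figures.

∂h/∂x = (196.5 − 191.6) / (308886 − 308546) = +0.01441
∂h/∂y = (202.3 − 191.6) / (3032372 − 3032817) = -0.02404
|∇h| = √(0.01441² + -0.02404²) = 0.02803

0.028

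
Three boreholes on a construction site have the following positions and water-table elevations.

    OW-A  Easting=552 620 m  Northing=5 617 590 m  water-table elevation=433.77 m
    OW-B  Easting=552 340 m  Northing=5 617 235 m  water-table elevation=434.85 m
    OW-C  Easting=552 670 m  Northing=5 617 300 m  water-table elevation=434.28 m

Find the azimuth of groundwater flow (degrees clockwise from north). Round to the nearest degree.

034°

With h = a·x + b·y + c and OW-A as origin, the differences give:
  (-280)·a + (-355)·b = +1.08
  50·a + (-290)·b = +0.51
Eliminate b (×(-290) and ×(-355), subtract): 98950·a = -132.150 → a = ∂h/∂x = -0.001336
Back-substitute: b = ∂h/∂y = -0.001989.
Flow direction (−∇h) has components (+0.001336 E, +0.001989 N).
Azimuth = atan2(E, N) = atan2(+0.001336, +0.001989) = 33.9° ≈ 034°.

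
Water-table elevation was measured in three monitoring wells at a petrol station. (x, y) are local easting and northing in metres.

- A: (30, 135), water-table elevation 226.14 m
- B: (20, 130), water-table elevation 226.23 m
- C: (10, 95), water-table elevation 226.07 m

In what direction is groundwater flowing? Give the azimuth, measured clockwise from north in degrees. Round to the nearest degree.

Taking A as reference: B−A = (-10, -5, +0.09); C−A = (-20, -40, -0.07).
Solve a·Δx + b·Δy = Δh: det = (-10)·(-40) − (-20)·(-5) = 300.
∂h/∂x = [(+0.09)·(-40) − (-0.07)·(-5)] / 300 = -0.01317
∂h/∂y = [(-10)·(-0.07) − (-20)·(+0.09)] / 300 = +0.008333
Flow direction (−∇h) has components (+0.01317 E, -0.008333 N).
Azimuth = atan2(E, N) = atan2(+0.01317, -0.008333) = 122.3° ≈ 122°.

122°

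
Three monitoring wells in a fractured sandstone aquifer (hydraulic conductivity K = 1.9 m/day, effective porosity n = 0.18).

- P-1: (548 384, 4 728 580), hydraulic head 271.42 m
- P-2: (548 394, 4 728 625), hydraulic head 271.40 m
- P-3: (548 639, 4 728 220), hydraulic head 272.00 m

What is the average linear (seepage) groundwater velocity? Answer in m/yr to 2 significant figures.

With h = a·x + b·y + c and P-1 as origin, the differences give:
  10·a + 45·b = -0.02
  255·a + (-360)·b = +0.58
Eliminate b (×(-360) and ×45, subtract): -15075·a = -18.900 → a = ∂h/∂x = +0.001254
Back-substitute: b = ∂h/∂y = -0.0007231.
|∇h| = √(0.001254² + -0.0007231²) = 0.001448
Seepage velocity v = K·i/n = 1.9 × 0.001448 / 0.18 = 0.01528 m/day = 5.581 m/yr.

5.6 m/yr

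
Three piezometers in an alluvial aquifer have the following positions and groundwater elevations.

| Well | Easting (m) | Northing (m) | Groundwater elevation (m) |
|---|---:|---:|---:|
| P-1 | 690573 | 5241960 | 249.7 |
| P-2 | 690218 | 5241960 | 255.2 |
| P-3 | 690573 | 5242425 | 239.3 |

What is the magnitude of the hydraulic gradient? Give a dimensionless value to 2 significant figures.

0.027

∂h/∂x = (255.2 − 249.7) / (690218 − 690573) = -0.01549
∂h/∂y = (239.3 − 249.7) / (5242425 − 5241960) = -0.02237
|∇h| = √(-0.01549² + -0.02237²) = 0.02721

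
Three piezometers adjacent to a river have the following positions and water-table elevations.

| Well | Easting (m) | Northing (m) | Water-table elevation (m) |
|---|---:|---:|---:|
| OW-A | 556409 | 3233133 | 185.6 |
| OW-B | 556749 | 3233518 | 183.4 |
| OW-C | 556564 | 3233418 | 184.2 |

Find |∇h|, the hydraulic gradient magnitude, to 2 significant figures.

0.0043

With h = a·x + b·y + c and OW-A as origin, the differences give:
  340·a + 385·b = -2.2
  155·a + 285·b = -1.4
Eliminate b (×285 and ×385, subtract): 37225·a = -88.00 → a = ∂h/∂x = -0.002364
Back-substitute: b = ∂h/∂y = -0.003627.
|∇h| = √(-0.002364² + -0.003627²) = 0.004329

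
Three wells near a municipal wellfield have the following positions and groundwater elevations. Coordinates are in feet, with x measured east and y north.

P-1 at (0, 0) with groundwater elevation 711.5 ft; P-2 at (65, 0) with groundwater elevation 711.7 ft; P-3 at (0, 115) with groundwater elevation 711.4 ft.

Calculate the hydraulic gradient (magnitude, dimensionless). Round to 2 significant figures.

0.0032

∂h/∂x = (711.7 − 711.5) / (65 − 0) = +0.003077
∂h/∂y = (711.4 − 711.5) / (115 − 0) = -0.0008696
|∇h| = √(0.003077² + -0.0008696²) = 0.003198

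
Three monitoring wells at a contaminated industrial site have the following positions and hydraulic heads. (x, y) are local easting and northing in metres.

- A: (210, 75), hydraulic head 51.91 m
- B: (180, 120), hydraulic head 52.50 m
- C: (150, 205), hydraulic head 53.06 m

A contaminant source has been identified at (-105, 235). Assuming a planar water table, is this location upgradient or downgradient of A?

upgradient

With h = a·x + b·y + c and A as origin, the differences give:
  (-30)·a + 45·b = +0.59
  (-60)·a + 130·b = +1.15
Eliminate b (×130 and ×45, subtract): -1200·a = 24.950 → a = ∂h/∂x = -0.02079
Back-substitute: b = ∂h/∂y = -0.0007500.
Head at (-105, 235) = 51.91 + (-0.02079)·(-315) + (-0.0007500)·(160) = 58.34 m.
That is higher than the 51.91 m at A, so the point is upgradient.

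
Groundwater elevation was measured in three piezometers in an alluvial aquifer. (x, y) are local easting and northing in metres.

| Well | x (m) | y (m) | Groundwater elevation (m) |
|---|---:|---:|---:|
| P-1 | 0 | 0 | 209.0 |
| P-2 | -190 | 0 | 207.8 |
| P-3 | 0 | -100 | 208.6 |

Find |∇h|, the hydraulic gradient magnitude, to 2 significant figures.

∂h/∂x = (207.8 − 209.0) / (-190 − 0) = +0.006316
∂h/∂y = (208.6 − 209.0) / (-100 − 0) = +0.004000
|∇h| = √(0.006316² + 0.004000²) = 0.007476

0.0075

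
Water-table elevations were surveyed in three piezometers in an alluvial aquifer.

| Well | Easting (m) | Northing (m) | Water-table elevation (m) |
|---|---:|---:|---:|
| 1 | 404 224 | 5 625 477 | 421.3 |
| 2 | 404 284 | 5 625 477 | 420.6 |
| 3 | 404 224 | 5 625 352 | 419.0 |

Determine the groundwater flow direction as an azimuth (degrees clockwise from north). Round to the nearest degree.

∂h/∂x = (420.6 − 421.3) / (404284 − 404224) = -0.01167
∂h/∂y = (419.0 − 421.3) / (5625352 − 5625477) = +0.01840
Flow direction (−∇h) has components (+0.01167 E, -0.01840 N).
Azimuth = atan2(E, N) = atan2(+0.01167, -0.01840) = 147.6° ≈ 148°.

148°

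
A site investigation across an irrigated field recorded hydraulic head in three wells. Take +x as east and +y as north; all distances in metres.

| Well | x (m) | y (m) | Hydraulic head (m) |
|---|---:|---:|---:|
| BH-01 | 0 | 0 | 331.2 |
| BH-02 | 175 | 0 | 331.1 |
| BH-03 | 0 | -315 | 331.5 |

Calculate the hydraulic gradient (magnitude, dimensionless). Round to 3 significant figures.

∂h/∂x = (331.1 − 331.2) / (175 − 0) = -0.0005714
∂h/∂y = (331.5 − 331.2) / (-315 − 0) = -0.0009524
|∇h| = √(-0.0005714² + -0.0009524²) = 0.001111

0.00111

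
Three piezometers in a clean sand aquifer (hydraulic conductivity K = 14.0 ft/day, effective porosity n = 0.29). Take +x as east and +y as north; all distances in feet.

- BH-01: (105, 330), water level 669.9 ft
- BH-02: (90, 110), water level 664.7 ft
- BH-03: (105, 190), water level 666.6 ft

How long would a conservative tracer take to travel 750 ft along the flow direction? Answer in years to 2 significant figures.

Taking BH-01 as reference: BH-02−BH-01 = (-15, -220, -5.2); BH-03−BH-01 = (0, -140, -3.3).
Determinant of the coordinate differences = (-15)·(-140) − 0·(-220) = 2100.
∂h/∂x = [(-5.2)·(-140) − (-3.3)·(-220)] / 2100 = +0.0009524
∂h/∂y = [(-15)·(-3.3) − 0·(-5.2)] / 2100 = +0.02357
|∇h| = √(0.0009524² + 0.02357²) = 0.02359
Seepage velocity v = K·i/n = 14.0 × 0.02359 / 0.29 = 1.139 ft/day.
t = 750 / 1.139 = 658.5 days = 1.8 years.

1.8 years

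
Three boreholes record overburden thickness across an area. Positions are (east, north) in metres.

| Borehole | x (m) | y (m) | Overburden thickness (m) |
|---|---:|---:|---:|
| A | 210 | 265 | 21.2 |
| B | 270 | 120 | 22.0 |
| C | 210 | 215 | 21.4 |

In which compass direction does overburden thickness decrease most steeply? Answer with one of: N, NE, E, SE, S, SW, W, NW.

NW

Taking A as reference: B−A = (60, -145, +0.8); C−A = (0, -50, +0.2).
Determinant of the coordinate differences = 60·(-50) − 0·(-145) = -3000.
∂d/∂x = [(+0.8)·(-50) − (+0.2)·(-145)] / -3000 = +0.003667
∂d/∂y = [60·(+0.2) − 0·(+0.8)] / -3000 = -0.004000
Steepest decrease is along −∇f = (-0.003667 E, +0.004000 N) → northwest.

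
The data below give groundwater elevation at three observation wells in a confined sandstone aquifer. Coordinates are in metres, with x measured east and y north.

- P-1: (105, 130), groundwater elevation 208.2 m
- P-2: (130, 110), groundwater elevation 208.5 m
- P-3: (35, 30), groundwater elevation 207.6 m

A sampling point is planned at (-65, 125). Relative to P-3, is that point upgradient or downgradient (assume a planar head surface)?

downgradient

Taking P-1 as reference: P-2−P-1 = (25, -20, +0.3); P-3−P-1 = (-70, -100, -0.6).
Determinant of the coordinate differences = 25·(-100) − (-70)·(-20) = -3900.
∂h/∂x = [(+0.3)·(-100) − (-0.6)·(-20)] / -3900 = +0.01077
∂h/∂y = [25·(-0.6) − (-70)·(+0.3)] / -3900 = -0.001538
Head at (-65, 125) = 208.2 + (+0.01077)·(-170) + (-0.001538)·(-5) = 206.38 m.
That is lower than the 207.6 m at P-3, so the point is downgradient.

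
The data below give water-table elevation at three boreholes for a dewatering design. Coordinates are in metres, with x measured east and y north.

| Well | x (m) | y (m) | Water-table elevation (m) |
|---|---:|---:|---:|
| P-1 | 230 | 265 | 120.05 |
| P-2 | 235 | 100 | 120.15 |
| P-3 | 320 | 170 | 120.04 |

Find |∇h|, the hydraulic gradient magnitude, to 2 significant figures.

0.00100

Taking P-1 as reference: P-2−P-1 = (5, -165, +0.10); P-3−P-1 = (90, -95, -0.01).
Solve a·Δx + b·Δy = Δh: det = 5·(-95) − 90·(-165) = 14375.
∂h/∂x = [(+0.10)·(-95) − (-0.01)·(-165)] / 14375 = -0.0007757
∂h/∂y = [5·(-0.01) − 90·(+0.10)] / 14375 = -0.0006296
|∇h| = √(-0.0007757² + -0.0006296²) = 0.0009991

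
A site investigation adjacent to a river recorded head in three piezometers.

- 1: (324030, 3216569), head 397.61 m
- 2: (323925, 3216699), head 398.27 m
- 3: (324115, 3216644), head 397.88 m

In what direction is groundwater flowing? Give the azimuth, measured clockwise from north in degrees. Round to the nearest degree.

170°

Differences from 1: to 2 (Δx, Δy, Δh) = (-105, 130, +0.66); to 3 = (85, 75, +0.27).
Solve a·Δx + b·Δy = Δh: det = (-105)·75 − 85·130 = -18925.
∂h/∂x = [(+0.66)·75 − (+0.27)·130] / -18925 = -0.0007609
∂h/∂y = [(-105)·(+0.27) − 85·(+0.66)] / -18925 = +0.004462
Flow direction (−∇h) has components (+0.0007609 E, -0.004462 N).
Azimuth = atan2(E, N) = atan2(+0.0007609, -0.004462) = 170.3° ≈ 170°.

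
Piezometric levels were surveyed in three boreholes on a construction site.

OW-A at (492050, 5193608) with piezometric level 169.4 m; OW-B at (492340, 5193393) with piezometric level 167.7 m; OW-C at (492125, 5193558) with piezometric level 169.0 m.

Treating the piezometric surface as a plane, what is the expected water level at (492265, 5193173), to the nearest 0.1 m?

166.2 m

Differences from OW-A: to OW-B (Δx, Δy, Δh) = (290, -215, -1.7); to OW-C = (75, -50, -0.4).
Determinant of the coordinate differences = 290·(-50) − 75·(-215) = 1625.
∂h/∂x = [(-1.7)·(-50) − (-0.4)·(-215)] / 1625 = -0.0006154
∂h/∂y = [290·(-0.4) − 75·(-1.7)] / 1625 = +0.007077
h(492265, 5193173) = 169.4 + (-0.0006154)·(215) + (+0.007077)·(-435) = 169.4 -0.132 -3.078 = 166.189 m.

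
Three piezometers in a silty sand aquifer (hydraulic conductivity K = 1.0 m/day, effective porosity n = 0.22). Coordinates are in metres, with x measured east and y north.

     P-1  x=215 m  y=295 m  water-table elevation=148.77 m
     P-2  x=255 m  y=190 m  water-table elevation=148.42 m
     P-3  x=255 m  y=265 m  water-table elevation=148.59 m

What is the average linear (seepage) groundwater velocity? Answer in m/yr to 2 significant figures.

Taking P-1 as reference: P-2−P-1 = (40, -105, -0.35); P-3−P-1 = (40, -30, -0.18).
Solve a·Δx + b·Δy = Δh: det = 40·(-30) − 40·(-105) = 3000.
∂h/∂x = [(-0.35)·(-30) − (-0.18)·(-105)] / 3000 = -0.002800
∂h/∂y = [40·(-0.18) − 40·(-0.35)] / 3000 = +0.002267
|∇h| = √(-0.002800² + 0.002267²) = 0.003603
Seepage velocity v = K·i/n = 1.0 × 0.003603 / 0.22 = 0.01638 m/day = 5.983 m/yr.

6.0 m/yr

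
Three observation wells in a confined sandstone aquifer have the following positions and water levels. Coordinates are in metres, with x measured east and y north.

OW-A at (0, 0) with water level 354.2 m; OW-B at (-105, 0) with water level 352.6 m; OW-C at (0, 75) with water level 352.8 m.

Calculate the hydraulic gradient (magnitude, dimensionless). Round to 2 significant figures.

0.024

∂h/∂x = (352.6 − 354.2) / (-105 − 0) = +0.01524
∂h/∂y = (352.8 − 354.2) / (75 − 0) = -0.01867
|∇h| = √(0.01524² + -0.01867²) = 0.0241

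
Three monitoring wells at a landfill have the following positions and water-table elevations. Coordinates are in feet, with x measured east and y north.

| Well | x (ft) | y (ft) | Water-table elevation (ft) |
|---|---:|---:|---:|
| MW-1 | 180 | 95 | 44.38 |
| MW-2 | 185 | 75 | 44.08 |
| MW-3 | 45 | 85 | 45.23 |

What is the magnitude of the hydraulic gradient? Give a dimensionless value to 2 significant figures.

0.015

Three-point gradient (reference MW-1): Δ to MW-2 = (5, -20, -0.30), Δ to MW-3 = (-135, -10, +0.85).
∂h/∂x = -0.007273, ∂h/∂y = +0.01318 (det = -2750).
|∇h| = √(-0.007273² + 0.01318²) = 0.01505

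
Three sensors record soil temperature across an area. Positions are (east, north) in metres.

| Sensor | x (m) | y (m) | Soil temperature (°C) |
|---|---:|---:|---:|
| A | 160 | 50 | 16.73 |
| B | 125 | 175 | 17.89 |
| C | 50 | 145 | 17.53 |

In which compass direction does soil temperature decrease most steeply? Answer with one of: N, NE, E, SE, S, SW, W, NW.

With T = a·x + b·y + c and A as origin, the differences give:
  (-35)·a + 125·b = +1.16
  (-110)·a + 95·b = +0.80
Eliminate b (×95 and ×125, subtract): 10425·a = 10.200 → a = ∂T/∂x = +0.0009784
Back-substitute: b = ∂T/∂y = +0.009554.
Steepest decrease is along −∇f = (-0.0009784 E, -0.009554 N) → south.

S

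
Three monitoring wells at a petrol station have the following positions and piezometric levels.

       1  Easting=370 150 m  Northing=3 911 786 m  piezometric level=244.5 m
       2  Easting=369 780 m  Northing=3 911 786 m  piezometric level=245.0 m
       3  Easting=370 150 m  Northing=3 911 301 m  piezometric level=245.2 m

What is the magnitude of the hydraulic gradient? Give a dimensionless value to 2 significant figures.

0.0020

∂h/∂x = (245.0 − 244.5) / (369780 − 370150) = -0.001351
∂h/∂y = (245.2 − 244.5) / (3911301 − 3911786) = -0.001443
|∇h| = √(-0.001351² + -0.001443²) = 0.001977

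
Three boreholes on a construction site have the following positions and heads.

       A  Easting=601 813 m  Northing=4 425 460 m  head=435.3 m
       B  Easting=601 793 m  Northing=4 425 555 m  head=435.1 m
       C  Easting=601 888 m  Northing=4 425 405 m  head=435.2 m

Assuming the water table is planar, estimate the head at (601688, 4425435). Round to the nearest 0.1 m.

435.8 m

Taking A as reference: B−A = (-20, 95, -0.2); C−A = (75, -55, -0.1).
Determinant of the coordinate differences = (-20)·(-55) − 75·95 = -6025.
∂h/∂x = [(-0.2)·(-55) − (-0.1)·95] / -6025 = -0.003402
∂h/∂y = [(-20)·(-0.1) − 75·(-0.2)] / -6025 = -0.002822
h(601688, 4425435) = 435.3 + (-0.003402)·(-125) + (-0.002822)·(-25) = 435.3 +0.425 +0.071 = 435.796 m.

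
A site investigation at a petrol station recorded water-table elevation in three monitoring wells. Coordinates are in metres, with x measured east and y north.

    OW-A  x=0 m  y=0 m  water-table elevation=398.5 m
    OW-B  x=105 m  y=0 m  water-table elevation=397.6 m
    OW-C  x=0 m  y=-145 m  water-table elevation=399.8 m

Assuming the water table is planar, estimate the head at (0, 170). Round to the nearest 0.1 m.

397.0 m

∂h/∂x = (397.6 − 398.5) / (105 − 0) = -0.008571
∂h/∂y = (399.8 − 398.5) / (-145 − 0) = -0.008966
h(0, 170) = 398.5 + (-0.008571)·(0) + (-0.008966)·(170) = 398.5 -0.000 -1.524 = 396.976 m.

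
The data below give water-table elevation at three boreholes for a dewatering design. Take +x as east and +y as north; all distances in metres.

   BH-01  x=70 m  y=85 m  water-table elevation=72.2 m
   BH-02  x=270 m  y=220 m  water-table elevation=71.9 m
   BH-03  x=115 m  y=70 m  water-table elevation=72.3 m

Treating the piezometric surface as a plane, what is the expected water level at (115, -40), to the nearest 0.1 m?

72.7 m

With h = a·x + b·y + c and BH-01 as origin, the differences give:
  200·a + 135·b = -0.3
  45·a + (-15)·b = +0.1
Eliminate b (×(-15) and ×135, subtract): -9075·a = -9.00 → a = ∂h/∂x = +0.0009917
Back-substitute: b = ∂h/∂y = -0.003691.
h(115, -40) = 72.2 + (+0.0009917)·(45) + (-0.003691)·(-125) = 72.2 +0.045 +0.461 = 72.706 m.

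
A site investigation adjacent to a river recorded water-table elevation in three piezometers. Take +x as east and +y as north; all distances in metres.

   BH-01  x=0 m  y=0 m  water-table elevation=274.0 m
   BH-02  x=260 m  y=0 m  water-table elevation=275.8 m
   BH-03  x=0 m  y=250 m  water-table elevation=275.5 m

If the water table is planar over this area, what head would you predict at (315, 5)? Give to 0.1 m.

∂h/∂x = (275.8 − 274.0) / (260 − 0) = +0.006923
∂h/∂y = (275.5 − 274.0) / (250 − 0) = +0.006000
h(315, 5) = 274.0 + (+0.006923)·(315) + (+0.006000)·(5) = 274.0 +2.181 +0.030 = 276.211 m.

276.2 m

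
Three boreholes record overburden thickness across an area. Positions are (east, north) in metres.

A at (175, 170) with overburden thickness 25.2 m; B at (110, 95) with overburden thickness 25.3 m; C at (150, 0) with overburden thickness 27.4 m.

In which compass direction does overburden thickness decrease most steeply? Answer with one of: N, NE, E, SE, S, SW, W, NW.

NW

Three-point gradient (reference A): Δ to B = (-65, -75, +0.1), Δ to C = (-25, -170, +2.2).
∂d/∂x = +0.01613, ∂d/∂y = -0.01531 (det = 9175).
Steepest decrease is along −∇f = (-0.01613 E, +0.01531 N) → northwest.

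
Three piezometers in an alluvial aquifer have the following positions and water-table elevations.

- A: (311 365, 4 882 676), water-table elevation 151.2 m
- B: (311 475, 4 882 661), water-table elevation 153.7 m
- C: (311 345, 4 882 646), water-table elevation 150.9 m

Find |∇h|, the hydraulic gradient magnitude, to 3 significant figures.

With h = a·x + b·y + c and A as origin, the differences give:
  110·a + (-15)·b = +2.5
  (-20)·a + (-30)·b = -0.3
Eliminate b (×(-30) and ×(-15), subtract): -3600·a = -79.50 → a = ∂h/∂x = +0.02208
Back-substitute: b = ∂h/∂y = -0.004722.
|∇h| = √(0.02208² + -0.004722²) = 0.02258

0.0226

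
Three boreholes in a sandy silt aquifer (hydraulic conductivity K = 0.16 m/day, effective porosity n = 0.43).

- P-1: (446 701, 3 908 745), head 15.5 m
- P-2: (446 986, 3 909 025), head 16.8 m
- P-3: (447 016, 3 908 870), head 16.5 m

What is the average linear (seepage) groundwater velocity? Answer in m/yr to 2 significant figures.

Differences from P-1: to P-2 (Δx, Δy, Δh) = (285, 280, +1.3); to P-3 = (315, 125, +1.0).
Solve a·Δx + b·Δy = Δh: det = 285·125 − 315·280 = -52575.
∂h/∂x = [(+1.3)·125 − (+1.0)·280] / -52575 = +0.002235
∂h/∂y = [285·(+1.0) − 315·(+1.3)] / -52575 = +0.002368
|∇h| = √(0.002235² + 0.002368²) = 0.003256
Seepage velocity v = K·i/n = 0.16 × 0.003256 / 0.43 = 0.001212 m/day = 0.4427 m/yr.

0.44 m/yr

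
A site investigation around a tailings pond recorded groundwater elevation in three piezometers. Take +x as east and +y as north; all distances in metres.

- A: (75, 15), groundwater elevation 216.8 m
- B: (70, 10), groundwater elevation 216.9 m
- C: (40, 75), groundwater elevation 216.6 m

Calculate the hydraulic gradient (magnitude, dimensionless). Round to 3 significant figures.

0.0142

Taking A as reference: B−A = (-5, -5, +0.1); C−A = (-35, 60, -0.2).
Determinant of the coordinate differences = (-5)·60 − (-35)·(-5) = -475.
∂h/∂x = [(+0.1)·60 − (-0.2)·(-5)] / -475 = -0.01053
∂h/∂y = [(-5)·(-0.2) − (-35)·(+0.1)] / -475 = -0.009474
|∇h| = √(-0.01053² + -0.009474²) = 0.01416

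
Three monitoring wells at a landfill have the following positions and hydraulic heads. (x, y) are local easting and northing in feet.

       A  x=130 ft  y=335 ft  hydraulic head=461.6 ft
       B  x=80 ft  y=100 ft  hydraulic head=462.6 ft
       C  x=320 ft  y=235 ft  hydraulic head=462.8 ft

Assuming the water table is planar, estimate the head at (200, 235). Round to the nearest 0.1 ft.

Differences from A: to B (Δx, Δy, Δh) = (-50, -235, +1.0); to C = (190, -100, +1.2).
Determinant of the coordinate differences = (-50)·(-100) − 190·(-235) = 49650.
∂h/∂x = [(+1.0)·(-100) − (+1.2)·(-235)] / 49650 = +0.003666
∂h/∂y = [(-50)·(+1.2) − 190·(+1.0)] / 49650 = -0.005035
h(200, 235) = 461.6 + (+0.003666)·(70) + (-0.005035)·(-100) = 461.6 +0.257 +0.504 = 462.360 ft.

462.4 ft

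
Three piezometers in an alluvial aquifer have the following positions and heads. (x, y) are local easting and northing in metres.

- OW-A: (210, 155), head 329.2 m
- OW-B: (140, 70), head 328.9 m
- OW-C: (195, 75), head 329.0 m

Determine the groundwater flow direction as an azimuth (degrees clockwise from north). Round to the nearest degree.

Three-point gradient (reference OW-A): Δ to OW-B = (-70, -85, -0.3), Δ to OW-C = (-15, -80, -0.2).
∂h/∂x = +0.001618, ∂h/∂y = +0.002197 (det = 4325).
Flow direction (−∇h) has components (-0.001618 E, -0.002197 N).
Azimuth = atan2(E, N) = atan2(-0.001618, -0.002197) = 216.4° ≈ 216°.

216°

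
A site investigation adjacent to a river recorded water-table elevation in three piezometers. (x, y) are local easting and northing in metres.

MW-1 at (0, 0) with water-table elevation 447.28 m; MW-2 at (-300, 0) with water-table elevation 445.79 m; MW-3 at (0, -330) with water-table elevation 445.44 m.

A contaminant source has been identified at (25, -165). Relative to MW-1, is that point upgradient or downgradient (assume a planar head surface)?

∂h/∂x = (445.79 − 447.28) / (-300 − 0) = +0.004967
∂h/∂y = (445.44 − 447.28) / (-330 − 0) = +0.005576
Head at (25, -165) = 447.28 + (+0.004967)·(25) + (+0.005576)·(-165) = 446.48 m.
That is lower than the 447.28 m at MW-1, so the point is downgradient.

downgradient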